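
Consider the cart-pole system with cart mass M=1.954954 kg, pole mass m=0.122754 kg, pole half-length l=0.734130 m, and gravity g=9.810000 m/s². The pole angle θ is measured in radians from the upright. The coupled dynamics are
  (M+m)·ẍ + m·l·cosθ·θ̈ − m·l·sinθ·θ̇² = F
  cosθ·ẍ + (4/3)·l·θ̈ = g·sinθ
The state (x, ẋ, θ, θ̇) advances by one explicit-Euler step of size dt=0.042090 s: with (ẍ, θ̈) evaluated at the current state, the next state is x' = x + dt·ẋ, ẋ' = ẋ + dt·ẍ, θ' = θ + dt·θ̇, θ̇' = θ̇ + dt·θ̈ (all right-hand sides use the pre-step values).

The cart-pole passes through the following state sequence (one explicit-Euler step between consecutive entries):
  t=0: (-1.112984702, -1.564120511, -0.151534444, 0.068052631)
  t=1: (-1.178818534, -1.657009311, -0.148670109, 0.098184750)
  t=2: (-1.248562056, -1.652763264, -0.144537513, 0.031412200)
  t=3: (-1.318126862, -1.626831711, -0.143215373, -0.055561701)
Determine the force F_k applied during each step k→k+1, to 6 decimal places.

step 0→1:
  ẍ = (ẋ'−ẋ)/dt = (-1.657009311−-1.564120511)/0.042090 = -2.206909
  θ̈ = (θ̇'−θ̇)/dt = (0.098184750−0.068052631)/0.042090 = 0.715897
  sinθ=-0.150955, cosθ=0.988541
  F = (M+m)·ẍ + m·l·cosθ·θ̈ − m·l·sinθ·θ̇² = -4.585313 + 0.063776 − -0.000063 = -4.521474
step 1→2:
  ẍ = (ẋ'−ẋ)/dt = (-1.652763264−-1.657009311)/0.042090 = 0.100880
  θ̈ = (θ̇'−θ̇)/dt = (0.031412200−0.098184750)/0.042090 = -1.586423
  sinθ=-0.148123, cosθ=0.988969
  F = (M+m)·ẍ + m·l·cosθ·θ̈ − m·l·sinθ·θ̇² = 0.209600 + -0.141387 − -0.000129 = 0.068341
step 2→3:
  ẍ = (ẋ'−ẋ)/dt = (-1.626831711−-1.652763264)/0.042090 = 0.616098
  θ̈ = (θ̇'−θ̇)/dt = (-0.055561701−0.031412200)/0.042090 = -2.066379
  sinθ=-0.144035, cosθ=0.989573
  F = (M+m)·ẍ + m·l·cosθ·θ̈ − m·l·sinθ·θ̇² = 1.280071 + -0.184275 − -0.000013 = 1.095809

F_0 = -4.521474 N
F_1 = 0.068341 N
F_2 = 1.095809 N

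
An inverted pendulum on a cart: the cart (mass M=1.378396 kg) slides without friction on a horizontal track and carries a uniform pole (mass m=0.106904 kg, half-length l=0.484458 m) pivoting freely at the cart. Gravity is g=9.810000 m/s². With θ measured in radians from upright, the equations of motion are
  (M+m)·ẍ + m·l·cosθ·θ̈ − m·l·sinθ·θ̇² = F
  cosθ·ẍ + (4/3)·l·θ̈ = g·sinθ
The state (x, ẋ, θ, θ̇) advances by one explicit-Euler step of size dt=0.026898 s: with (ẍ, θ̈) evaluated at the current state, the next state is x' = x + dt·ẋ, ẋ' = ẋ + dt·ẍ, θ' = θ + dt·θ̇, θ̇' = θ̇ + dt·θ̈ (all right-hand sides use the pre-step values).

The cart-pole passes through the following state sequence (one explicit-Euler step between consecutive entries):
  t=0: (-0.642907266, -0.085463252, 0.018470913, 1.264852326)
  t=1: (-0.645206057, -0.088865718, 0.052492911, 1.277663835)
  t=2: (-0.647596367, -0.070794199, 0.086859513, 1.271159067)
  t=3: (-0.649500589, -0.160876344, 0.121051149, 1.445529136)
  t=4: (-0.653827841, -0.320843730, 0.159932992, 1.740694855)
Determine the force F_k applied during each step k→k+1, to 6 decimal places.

step 0→1:
  ẍ = (ẋ'−ẋ)/dt = (-0.088865718−-0.085463252)/0.026898 = -0.126495
  θ̈ = (θ̇'−θ̇)/dt = (1.277663835−1.264852326)/0.026898 = 0.476300
  sinθ=0.018470, cosθ=0.999829
  F = (M+m)·ẍ + m·l·cosθ·θ̈ − m·l·sinθ·θ̇² = -0.187883 + 0.024664 − 0.001530 = -0.164750
step 1→2:
  ẍ = (ẋ'−ẋ)/dt = (-0.070794199−-0.088865718)/0.026898 = 0.671854
  θ̈ = (θ̇'−θ̇)/dt = (1.271159067−1.277663835)/0.026898 = -0.241831
  sinθ=0.052469, cosθ=0.998623
  F = (M+m)·ẍ + m·l·cosθ·θ̈ − m·l·sinθ·θ̇² = 0.997904 + -0.012507 − 0.004436 = 0.980961
step 2→3:
  ẍ = (ẋ'−ẋ)/dt = (-0.160876344−-0.070794199)/0.026898 = -3.349028
  θ̈ = (θ̇'−θ̇)/dt = (1.445529136−1.271159067)/0.026898 = 6.482641
  sinθ=0.086750, cosθ=0.996230
  F = (M+m)·ẍ + m·l·cosθ·θ̈ − m·l·sinθ·θ̇² = -4.974311 + 0.334473 − 0.007260 = -4.647097
step 3→4:
  ẍ = (ẋ'−ẋ)/dt = (-0.320843730−-0.160876344)/0.026898 = -5.947185
  θ̈ = (θ̇'−θ̇)/dt = (1.740694855−1.445529136)/0.026898 = 10.973519
  sinθ=0.120756, cosθ=0.992682
  F = (M+m)·ẍ + m·l·cosθ·θ̈ − m·l·sinθ·θ̇² = -8.833354 + 0.564165 − 0.013068 = -8.282257

F_0 = -0.164750 N
F_1 = 0.980961 N
F_2 = -4.647097 N
F_3 = -8.282257 N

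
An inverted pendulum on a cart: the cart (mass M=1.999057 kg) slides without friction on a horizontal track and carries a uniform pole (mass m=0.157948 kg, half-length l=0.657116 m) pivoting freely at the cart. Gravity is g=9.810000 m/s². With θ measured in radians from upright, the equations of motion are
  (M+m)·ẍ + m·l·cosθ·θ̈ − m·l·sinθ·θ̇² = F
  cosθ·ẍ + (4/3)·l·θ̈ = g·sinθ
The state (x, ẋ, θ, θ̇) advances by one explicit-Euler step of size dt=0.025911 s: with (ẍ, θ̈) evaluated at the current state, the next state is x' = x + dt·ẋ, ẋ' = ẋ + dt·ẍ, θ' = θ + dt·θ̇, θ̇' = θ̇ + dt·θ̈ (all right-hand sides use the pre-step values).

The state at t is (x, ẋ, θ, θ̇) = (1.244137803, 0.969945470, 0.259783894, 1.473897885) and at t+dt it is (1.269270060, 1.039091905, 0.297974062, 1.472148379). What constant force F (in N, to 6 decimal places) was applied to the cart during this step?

ẍ = (ẋ'−ẋ)/dt = (1.039091905−0.969945470)/0.025911 = 2.668613
θ̈ = (θ̇'−θ̇)/dt = (1.472148379−1.473897885)/0.025911 = -0.067520
sinθ=0.256872, cosθ=0.966446
F = (M+m)·ẍ + m·l·cosθ·θ̈ − m·l·sinθ·θ̇² = 5.756212 + -0.006773 − 0.057917 = 5.691522

F = 5.691522 N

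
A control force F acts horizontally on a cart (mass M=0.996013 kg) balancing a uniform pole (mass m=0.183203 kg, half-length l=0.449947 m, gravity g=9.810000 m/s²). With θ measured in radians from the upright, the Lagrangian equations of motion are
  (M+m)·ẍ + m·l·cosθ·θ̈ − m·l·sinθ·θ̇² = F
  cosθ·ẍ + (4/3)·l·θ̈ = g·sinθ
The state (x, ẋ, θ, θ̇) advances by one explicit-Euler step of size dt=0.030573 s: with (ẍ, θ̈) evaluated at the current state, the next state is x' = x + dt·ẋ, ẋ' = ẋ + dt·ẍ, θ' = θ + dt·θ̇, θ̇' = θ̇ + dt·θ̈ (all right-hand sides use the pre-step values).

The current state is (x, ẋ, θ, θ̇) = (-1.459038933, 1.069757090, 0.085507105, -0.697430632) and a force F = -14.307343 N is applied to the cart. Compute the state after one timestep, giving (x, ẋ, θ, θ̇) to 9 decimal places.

sinθ=0.085402946, cosθ=0.996346494
temp = (F + m·l·θ̇²·sinθ)/(M+m) = (-14.307343 + 0.003424277)/1.179216 = -12.130024290
θ̈ = (g·sinθ − cosθ·temp)/(l·(4/3 − m·cos²θ/(M+m))) = 24.359372749
ẍ = temp − m·l·θ̈·cosθ/(M+m) = -13.826614969
Euler: x'=-1.459038933+0.030573·1.069757090=-1.426333249, ẋ'=1.069757090+0.030573·-13.826614969=0.647035991
       θ'=0.085507105+0.030573·-0.697430632=0.064184558, θ̇'=-0.697430632+0.030573·24.359372749=0.047308471

(-1.426333249, 0.647035991, 0.064184558, 0.047308471)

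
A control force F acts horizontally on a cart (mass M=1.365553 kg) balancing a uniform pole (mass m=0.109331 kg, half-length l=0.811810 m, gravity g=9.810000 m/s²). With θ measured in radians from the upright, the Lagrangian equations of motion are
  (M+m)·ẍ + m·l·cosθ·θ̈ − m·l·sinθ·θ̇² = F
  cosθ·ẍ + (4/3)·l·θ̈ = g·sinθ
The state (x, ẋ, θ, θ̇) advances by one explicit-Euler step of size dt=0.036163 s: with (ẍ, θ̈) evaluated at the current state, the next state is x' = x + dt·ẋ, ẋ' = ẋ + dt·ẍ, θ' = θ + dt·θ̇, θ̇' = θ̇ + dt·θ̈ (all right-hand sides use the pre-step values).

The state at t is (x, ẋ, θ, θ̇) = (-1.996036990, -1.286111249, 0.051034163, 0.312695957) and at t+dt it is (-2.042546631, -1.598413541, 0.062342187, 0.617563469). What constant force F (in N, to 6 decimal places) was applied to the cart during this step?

ẍ = (ẋ'−ẋ)/dt = (-1.598413541−-1.286111249)/0.036163 = -8.635962
θ̈ = (θ̇'−θ̇)/dt = (0.617563469−0.312695957)/0.036163 = 8.430371
sinθ=0.051012, cosθ=0.998698
F = (M+m)·ẍ + m·l·cosθ·θ̈ − m·l·sinθ·θ̇² = -12.737042 + 0.747272 − 0.000443 = -11.990213

F = -11.990213 N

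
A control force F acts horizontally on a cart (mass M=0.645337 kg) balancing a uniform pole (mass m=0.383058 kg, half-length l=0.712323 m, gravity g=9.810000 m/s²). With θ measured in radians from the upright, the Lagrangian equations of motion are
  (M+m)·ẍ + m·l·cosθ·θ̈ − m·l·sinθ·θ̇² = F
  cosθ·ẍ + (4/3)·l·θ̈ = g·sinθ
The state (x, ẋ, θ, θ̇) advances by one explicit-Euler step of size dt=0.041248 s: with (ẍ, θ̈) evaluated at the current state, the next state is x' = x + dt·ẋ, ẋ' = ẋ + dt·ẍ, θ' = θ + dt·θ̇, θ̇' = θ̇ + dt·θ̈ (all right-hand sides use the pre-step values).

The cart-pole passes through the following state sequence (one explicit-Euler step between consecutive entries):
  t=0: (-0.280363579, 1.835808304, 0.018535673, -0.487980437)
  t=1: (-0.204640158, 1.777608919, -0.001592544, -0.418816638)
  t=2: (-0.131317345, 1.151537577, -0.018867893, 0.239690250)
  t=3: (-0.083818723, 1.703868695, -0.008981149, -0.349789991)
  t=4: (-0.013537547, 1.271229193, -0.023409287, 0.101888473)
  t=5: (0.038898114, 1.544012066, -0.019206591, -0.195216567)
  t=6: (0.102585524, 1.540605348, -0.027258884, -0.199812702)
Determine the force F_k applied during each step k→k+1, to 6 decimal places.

step 0→1:
  ẍ = (ẋ'−ẋ)/dt = (1.777608919−1.835808304)/0.041248 = -1.410963
  θ̈ = (θ̇'−θ̇)/dt = (-0.418816638−-0.487980437)/0.041248 = 1.676779
  sinθ=0.018535, cosθ=0.999828
  F = (M+m)·ẍ + m·l·cosθ·θ̈ − m·l·sinθ·θ̇² = -1.451027 + 0.457449 − 0.001204 = -0.994782
step 1→2:
  ẍ = (ẋ'−ẋ)/dt = (1.151537577−1.777608919)/0.041248 = -15.178223
  θ̈ = (θ̇'−θ̇)/dt = (0.239690250−-0.418816638)/0.041248 = 15.964577
  sinθ=-0.001593, cosθ=0.999999
  F = (M+m)·ẍ + m·l·cosθ·θ̈ − m·l·sinθ·θ̇² = -15.609209 + 4.356105 − -0.000076 = -11.253027
step 2→3:
  ẍ = (ẋ'−ẋ)/dt = (1.703868695−1.151537577)/0.041248 = 13.390495
  θ̈ = (θ̇'−θ̇)/dt = (-0.349789991−0.239690250)/0.041248 = -14.291123
  sinθ=-0.018867, cosθ=0.999822
  F = (M+m)·ẍ + m·l·cosθ·θ̈ − m·l·sinθ·θ̇² = 13.770718 + -3.898796 − -0.000296 = 9.872217
step 3→4:
  ẍ = (ẋ'−ẋ)/dt = (1.271229193−1.703868695)/0.041248 = -10.488739
  θ̈ = (θ̇'−θ̇)/dt = (0.101888473−-0.349789991)/0.041248 = 10.950312
  sinθ=-0.008981, cosθ=0.999960
  F = (M+m)·ẍ + m·l·cosθ·θ̈ − m·l·sinθ·θ̇² = -10.786567 + 2.987793 − -0.000300 = -7.798474
step 4→5:
  ẍ = (ẋ'−ẋ)/dt = (1.544012066−1.271229193)/0.041248 = 6.613239
  θ̈ = (θ̇'−θ̇)/dt = (-0.195216567−0.101888473)/0.041248 = -7.202896
  sinθ=-0.023407, cosθ=0.999726
  F = (M+m)·ẍ + m·l·cosθ·θ̈ − m·l·sinθ·θ̇² = 6.801022 + -1.964851 − -0.000066 = 4.836237
step 5→6:
  ẍ = (ẋ'−ẋ)/dt = (1.540605348−1.544012066)/0.041248 = -0.082591
  θ̈ = (θ̇'−θ̇)/dt = (-0.199812702−-0.195216567)/0.041248 = -0.111427
  sinθ=-0.019205, cosθ=0.999816
  F = (M+m)·ẍ + m·l·cosθ·θ̈ − m·l·sinθ·θ̇² = -0.084936 + -0.030398 − -0.000200 = -0.115135

F_0 = -0.994782 N
F_1 = -11.253027 N
F_2 = 9.872217 N
F_3 = -7.798474 N
F_4 = 4.836237 N
F_5 = -0.115135 N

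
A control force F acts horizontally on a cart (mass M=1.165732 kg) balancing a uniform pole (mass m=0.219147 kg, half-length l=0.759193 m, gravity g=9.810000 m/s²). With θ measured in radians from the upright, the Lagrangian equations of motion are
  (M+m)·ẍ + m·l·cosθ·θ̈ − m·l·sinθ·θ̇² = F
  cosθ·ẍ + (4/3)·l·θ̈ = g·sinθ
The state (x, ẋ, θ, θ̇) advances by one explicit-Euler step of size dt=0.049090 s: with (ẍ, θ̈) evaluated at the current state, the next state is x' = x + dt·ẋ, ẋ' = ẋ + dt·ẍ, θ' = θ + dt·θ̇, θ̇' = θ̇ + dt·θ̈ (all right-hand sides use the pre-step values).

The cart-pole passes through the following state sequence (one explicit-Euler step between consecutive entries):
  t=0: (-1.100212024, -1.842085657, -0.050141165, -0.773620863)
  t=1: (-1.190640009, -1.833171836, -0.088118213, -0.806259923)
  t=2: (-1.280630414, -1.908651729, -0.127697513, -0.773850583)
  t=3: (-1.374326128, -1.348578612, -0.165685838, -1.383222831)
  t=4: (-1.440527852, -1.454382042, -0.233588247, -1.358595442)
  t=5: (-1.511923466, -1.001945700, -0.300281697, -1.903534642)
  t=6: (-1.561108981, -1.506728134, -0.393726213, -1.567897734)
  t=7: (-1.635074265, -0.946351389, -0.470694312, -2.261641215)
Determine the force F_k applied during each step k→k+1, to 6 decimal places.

F_0 = 0.145978 N
F_1 = -2.010432 N
F_2 = 13.764466 N
F_3 = -2.849998 N
F_4 = 11.038034 N
F_5 = -12.975478 N
F_6 = 13.794385 N

step 0→1:
  ẍ = (ẋ'−ẋ)/dt = (-1.833171836−-1.842085657)/0.049090 = 0.181581
  θ̈ = (θ̇'−θ̇)/dt = (-0.806259923−-0.773620863)/0.049090 = -0.664882
  sinθ=-0.050120, cosθ=0.998743
  F = (M+m)·ẍ + m·l·cosθ·θ̈ − m·l·sinθ·θ̇² = 0.251468 + -0.110481 − -0.004991 = 0.145978
step 1→2:
  ẍ = (ẋ'−ẋ)/dt = (-1.908651729−-1.833171836)/0.049090 = -1.537582
  θ̈ = (θ̇'−θ̇)/dt = (-0.773850583−-0.806259923)/0.049090 = 0.660202
  sinθ=-0.088004, cosθ=0.996120
  F = (M+m)·ẍ + m·l·cosθ·θ̈ − m·l·sinθ·θ̇² = -2.129365 + 0.109415 − -0.009518 = -2.010432
step 2→3:
  ẍ = (ẋ'−ẋ)/dt = (-1.348578612−-1.908651729)/0.049090 = 11.409108
  θ̈ = (θ̇'−θ̇)/dt = (-1.383222831−-0.773850583)/0.049090 = -12.413368
  sinθ=-0.127351, cosθ=0.991858
  F = (M+m)·ẍ + m·l·cosθ·θ̈ − m·l·sinθ·θ̇² = 15.800234 + -2.048457 − -0.012688 = 13.764466
step 3→4:
  ẍ = (ẋ'−ẋ)/dt = (-1.454382042−-1.348578612)/0.049090 = -2.155295
  θ̈ = (θ̇'−θ̇)/dt = (-1.358595442−-1.383222831)/0.049090 = 0.501678
  sinθ=-0.164929, cosθ=0.986305
  F = (M+m)·ẍ + m·l·cosθ·θ̈ − m·l·sinθ·θ̇² = -2.984823 + 0.082324 − -0.052501 = -2.849998
step 4→5:
  ẍ = (ẋ'−ẋ)/dt = (-1.001945700−-1.454382042)/0.049090 = 9.216467
  θ̈ = (θ̇'−θ̇)/dt = (-1.903534642−-1.358595442)/0.049090 = -11.100819
  sinθ=-0.231470, cosθ=0.972842
  F = (M+m)·ẍ + m·l·cosθ·θ̈ − m·l·sinθ·θ̇² = 12.763691 + -1.796739 − -0.071082 = 11.038034
step 5→6:
  ẍ = (ẋ'−ẋ)/dt = (-1.506728134−-1.001945700)/0.049090 = -10.282796
  θ̈ = (θ̇'−θ̇)/dt = (-1.567897734−-1.903534642)/0.049090 = 6.837175
  sinθ=-0.295789, cosθ=0.955253
  F = (M+m)·ẍ + m·l·cosθ·θ̈ − m·l·sinθ·θ̇² = -14.240428 + 1.086633 − -0.178317 = -12.975478
step 6→7:
  ẍ = (ẋ'−ẋ)/dt = (-0.946351389−-1.506728134)/0.049090 = 11.415293
  θ̈ = (θ̇'−θ̇)/dt = (-2.261641215−-1.567897734)/0.049090 = -14.132073
  sinθ=-0.383632, cosθ=0.923486
  F = (M+m)·ẍ + m·l·cosθ·θ̈ − m·l·sinθ·θ̇² = 15.808800 + -2.171320 − -0.156906 = 13.794385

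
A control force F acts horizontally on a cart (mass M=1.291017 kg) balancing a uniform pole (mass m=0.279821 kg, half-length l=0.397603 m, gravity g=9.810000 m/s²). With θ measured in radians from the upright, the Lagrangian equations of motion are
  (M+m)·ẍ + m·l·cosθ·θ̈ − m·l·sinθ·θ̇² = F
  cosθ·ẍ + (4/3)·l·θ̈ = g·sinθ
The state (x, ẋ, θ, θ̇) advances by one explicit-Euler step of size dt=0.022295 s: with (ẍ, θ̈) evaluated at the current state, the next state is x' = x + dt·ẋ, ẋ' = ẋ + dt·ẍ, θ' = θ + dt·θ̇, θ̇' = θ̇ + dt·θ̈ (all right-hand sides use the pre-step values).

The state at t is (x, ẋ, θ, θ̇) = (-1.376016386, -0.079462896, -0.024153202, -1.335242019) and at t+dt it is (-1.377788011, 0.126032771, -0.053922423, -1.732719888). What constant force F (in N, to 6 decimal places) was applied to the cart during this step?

F = 12.500455 N

ẍ = (ẋ'−ẋ)/dt = (0.126032771−-0.079462896)/0.022295 = 9.217119
θ̈ = (θ̇'−θ̇)/dt = (-1.732719888−-1.335242019)/0.022295 = -17.828117
sinθ=-0.024151, cosθ=0.999708
F = (M+m)·ẍ + m·l·cosθ·θ̈ − m·l·sinθ·θ̇² = 14.478601 + -1.982936 − -0.004791 = 12.500455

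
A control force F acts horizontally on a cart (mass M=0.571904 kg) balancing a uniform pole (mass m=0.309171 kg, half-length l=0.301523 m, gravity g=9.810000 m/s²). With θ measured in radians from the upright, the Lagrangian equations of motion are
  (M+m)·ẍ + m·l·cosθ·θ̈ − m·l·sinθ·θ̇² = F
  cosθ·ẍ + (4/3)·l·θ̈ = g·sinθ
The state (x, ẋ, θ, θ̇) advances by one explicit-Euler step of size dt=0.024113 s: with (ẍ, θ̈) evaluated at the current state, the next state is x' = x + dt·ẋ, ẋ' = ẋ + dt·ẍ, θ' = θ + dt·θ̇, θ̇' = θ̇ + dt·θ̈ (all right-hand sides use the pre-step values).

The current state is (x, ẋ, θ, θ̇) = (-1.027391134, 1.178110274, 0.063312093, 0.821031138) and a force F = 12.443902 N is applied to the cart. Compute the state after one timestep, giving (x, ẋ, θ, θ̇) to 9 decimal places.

(-0.998983361, 1.634472153, 0.083109617, -0.274609559)

sinθ=0.063269805, cosθ=0.997996459
temp = (F + m·l·θ̇²·sinθ)/(M+m) = (12.443902 + 0.003975895)/0.881075 = 14.128057084
θ̈ = (g·sinθ − cosθ·temp)/(l·(4/3 − m·cos²θ/(M+m))) = -45.437759596
ẍ = temp − m·l·θ̈·cosθ/(M+m) = 18.925968522
Euler: x'=-1.027391134+0.024113·1.178110274=-0.998983361, ẋ'=1.178110274+0.024113·18.925968522=1.634472153
       θ'=0.063312093+0.024113·0.821031138=0.083109617, θ̇'=0.821031138+0.024113·-45.437759596=-0.274609559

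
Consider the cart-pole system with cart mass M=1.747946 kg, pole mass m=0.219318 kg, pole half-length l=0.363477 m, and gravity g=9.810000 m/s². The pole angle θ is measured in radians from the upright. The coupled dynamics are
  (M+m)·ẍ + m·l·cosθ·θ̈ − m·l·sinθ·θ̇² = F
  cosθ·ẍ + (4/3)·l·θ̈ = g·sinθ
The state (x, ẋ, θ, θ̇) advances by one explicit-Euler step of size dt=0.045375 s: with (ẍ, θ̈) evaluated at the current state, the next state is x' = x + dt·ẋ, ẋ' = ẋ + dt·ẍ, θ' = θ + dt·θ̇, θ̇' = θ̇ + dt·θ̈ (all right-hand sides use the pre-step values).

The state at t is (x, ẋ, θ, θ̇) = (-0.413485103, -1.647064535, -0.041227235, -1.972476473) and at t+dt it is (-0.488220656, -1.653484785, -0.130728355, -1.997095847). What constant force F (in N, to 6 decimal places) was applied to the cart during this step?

F = -0.308787 N

ẍ = (ẋ'−ẋ)/dt = (-1.653484785−-1.647064535)/0.045375 = -0.141493
θ̈ = (θ̇'−θ̇)/dt = (-1.997095847−-1.972476473)/0.045375 = -0.542576
sinθ=-0.041216, cosθ=0.999150
F = (M+m)·ẍ + m·l·cosθ·θ̈ − m·l·sinθ·θ̇² = -0.278354 + -0.043216 − -0.012783 = -0.308787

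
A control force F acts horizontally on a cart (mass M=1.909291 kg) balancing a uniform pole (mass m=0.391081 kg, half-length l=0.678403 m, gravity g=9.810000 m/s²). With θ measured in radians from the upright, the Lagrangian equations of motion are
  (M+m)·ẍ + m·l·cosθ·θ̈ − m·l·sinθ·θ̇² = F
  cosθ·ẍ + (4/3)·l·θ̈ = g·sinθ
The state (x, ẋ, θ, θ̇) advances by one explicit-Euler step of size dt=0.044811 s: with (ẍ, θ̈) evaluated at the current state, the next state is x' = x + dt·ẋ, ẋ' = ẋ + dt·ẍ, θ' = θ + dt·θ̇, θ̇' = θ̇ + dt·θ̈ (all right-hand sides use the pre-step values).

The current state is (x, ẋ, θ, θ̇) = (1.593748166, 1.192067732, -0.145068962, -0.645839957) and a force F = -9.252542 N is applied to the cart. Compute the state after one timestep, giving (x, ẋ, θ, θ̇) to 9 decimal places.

(1.647165913, 0.994923515, -0.174009696, -0.500433992)

sinθ=-0.144560668, cosθ=0.989495939
temp = (F + m·l·θ̇²·sinθ)/(M+m) = (-9.252542 + -0.015997586)/2.300372 = -4.029148149
θ̈ = (g·sinθ − cosθ·temp)/(l·(4/3 − m·cos²θ/(M+m))) = 3.244872137
ẍ = temp − m·l·θ̈·cosθ/(M+m) = -4.399460339
Euler: x'=1.593748166+0.044811·1.192067732=1.647165913, ẋ'=1.192067732+0.044811·-4.399460339=0.994923515
       θ'=-0.145068962+0.044811·-0.645839957=-0.174009696, θ̇'=-0.645839957+0.044811·3.244872137=-0.500433992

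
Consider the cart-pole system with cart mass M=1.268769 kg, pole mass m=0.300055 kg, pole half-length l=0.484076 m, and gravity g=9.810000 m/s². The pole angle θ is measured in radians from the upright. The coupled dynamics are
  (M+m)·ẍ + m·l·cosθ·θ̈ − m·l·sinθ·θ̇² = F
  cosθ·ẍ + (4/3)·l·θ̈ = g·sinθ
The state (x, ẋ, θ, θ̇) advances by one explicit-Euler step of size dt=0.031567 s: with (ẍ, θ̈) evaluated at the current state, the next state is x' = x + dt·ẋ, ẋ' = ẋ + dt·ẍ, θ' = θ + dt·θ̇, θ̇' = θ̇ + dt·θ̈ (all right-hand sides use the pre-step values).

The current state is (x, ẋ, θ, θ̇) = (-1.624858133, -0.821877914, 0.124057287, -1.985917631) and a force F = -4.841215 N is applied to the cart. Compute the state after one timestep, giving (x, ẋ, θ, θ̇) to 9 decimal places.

(-1.650802353, -0.940003432, 0.061367825, -1.744938428)

sinθ=0.123739320, cosθ=0.992314759
temp = (F + m·l·θ̇²·sinθ)/(M+m) = (-4.841215 + 0.070883411)/1.568824 = -3.040705388
θ̈ = (g·sinθ − cosθ·temp)/(l·(4/3 − m·cos²θ/(M+m))) = 7.633896251
ẍ = temp − m·l·θ̈·cosθ/(M+m) = -3.742057160
Euler: x'=-1.624858133+0.031567·-0.821877914=-1.650802353, ẋ'=-0.821877914+0.031567·-3.742057160=-0.940003432
       θ'=0.124057287+0.031567·-1.985917631=0.061367825, θ̇'=-1.985917631+0.031567·7.633896251=-1.744938428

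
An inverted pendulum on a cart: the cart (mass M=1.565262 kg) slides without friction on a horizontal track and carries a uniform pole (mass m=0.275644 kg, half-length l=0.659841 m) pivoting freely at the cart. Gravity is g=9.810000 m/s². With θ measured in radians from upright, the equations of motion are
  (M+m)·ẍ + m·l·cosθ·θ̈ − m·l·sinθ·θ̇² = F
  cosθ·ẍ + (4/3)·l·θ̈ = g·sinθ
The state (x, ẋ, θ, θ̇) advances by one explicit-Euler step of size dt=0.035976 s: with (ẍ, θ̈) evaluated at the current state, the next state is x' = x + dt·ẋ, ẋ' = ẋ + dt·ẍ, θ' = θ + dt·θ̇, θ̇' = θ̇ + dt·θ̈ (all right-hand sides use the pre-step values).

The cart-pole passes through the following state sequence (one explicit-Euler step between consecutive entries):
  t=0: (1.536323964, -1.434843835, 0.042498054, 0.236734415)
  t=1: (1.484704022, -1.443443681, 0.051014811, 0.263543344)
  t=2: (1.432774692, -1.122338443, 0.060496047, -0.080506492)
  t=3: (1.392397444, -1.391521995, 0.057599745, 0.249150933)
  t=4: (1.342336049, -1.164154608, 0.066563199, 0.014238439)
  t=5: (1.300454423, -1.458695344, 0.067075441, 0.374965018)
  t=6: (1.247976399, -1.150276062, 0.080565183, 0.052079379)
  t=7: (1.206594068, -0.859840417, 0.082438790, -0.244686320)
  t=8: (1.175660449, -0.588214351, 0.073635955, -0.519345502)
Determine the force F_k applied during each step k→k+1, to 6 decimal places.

step 0→1:
  ẍ = (ẋ'−ẋ)/dt = (-1.443443681−-1.434843835)/0.035976 = -0.239044
  θ̈ = (θ̇'−θ̇)/dt = (0.263543344−0.236734415)/0.035976 = 0.745189
  sinθ=0.042485, cosθ=0.999097
  F = (M+m)·ẍ + m·l·cosθ·θ̈ − m·l·sinθ·θ̇² = -0.440057 + 0.135414 − 0.000433 = -0.305077
step 1→2:
  ẍ = (ẋ'−ẋ)/dt = (-1.122338443−-1.443443681)/0.035976 = 8.925540
  θ̈ = (θ̇'−θ̇)/dt = (-0.080506492−0.263543344)/0.035976 = -9.563315
  sinθ=0.050993, cosθ=0.998699
  F = (M+m)·ẍ + m·l·cosθ·θ̈ − m·l·sinθ·θ̇² = 16.431081 + -1.737125 − 0.000644 = 14.693312
step 2→3:
  ẍ = (ẋ'−ẋ)/dt = (-1.391521995−-1.122338443)/0.035976 = -7.482309
  θ̈ = (θ̇'−θ̇)/dt = (0.249150933−-0.080506492)/0.035976 = 9.163260
  sinθ=0.060459, cosθ=0.998171
  F = (M+m)·ẍ + m·l·cosθ·θ̈ − m·l·sinθ·θ̇² = -13.774228 + 1.663576 − 0.000071 = -12.110723
step 3→4:
  ẍ = (ẋ'−ẋ)/dt = (-1.164154608−-1.391521995)/0.035976 = 6.319974
  θ̈ = (θ̇'−θ̇)/dt = (0.014238439−0.249150933)/0.035976 = -6.529700
  sinθ=0.057568, cosθ=0.998342
  F = (M+m)·ẍ + m·l·cosθ·θ̈ − m·l·sinθ·θ̇² = 11.634478 + -1.185660 − 0.000650 = 10.448168
step 4→5:
  ẍ = (ẋ'−ẋ)/dt = (-1.458695344−-1.164154608)/0.035976 = -8.187145
  θ̈ = (θ̇'−θ̇)/dt = (0.374965018−0.014238439)/0.035976 = 10.026867
  sinθ=0.066514, cosθ=0.997785
  F = (M+m)·ẍ + m·l·cosθ·θ̈ − m·l·sinθ·θ̇² = -15.071765 + 1.819660 − 0.000002 = -13.252107
step 5→6:
  ẍ = (ẋ'−ẋ)/dt = (-1.150276062−-1.458695344)/0.035976 = 8.572918
  θ̈ = (θ̇'−θ̇)/dt = (0.052079379−0.374965018)/0.035976 = -8.975029
  sinθ=0.067025, cosθ=0.997751
  F = (M+m)·ẍ + m·l·cosθ·θ̈ − m·l·sinθ·θ̇² = 15.781935 + -1.628718 − 0.001714 = 14.151503
step 6→7:
  ẍ = (ẋ'−ẋ)/dt = (-0.859840417−-1.150276062)/0.035976 = 8.073039
  θ̈ = (θ̇'−θ̇)/dt = (-0.244686320−0.052079379)/0.035976 = -8.248991
  sinθ=0.080478, cosθ=0.996756
  F = (M+m)·ẍ + m·l·cosθ·θ̈ − m·l·sinθ·θ̇² = 14.861706 + -1.495470 − 0.000040 = 13.366196
step 7→8:
  ẍ = (ẋ'−ẋ)/dt = (-0.588214351−-0.859840417)/0.035976 = 7.550202
  θ̈ = (θ̇'−θ̇)/dt = (-0.519345502−-0.244686320)/0.035976 = -7.634511
  sinθ=0.082345, cosθ=0.996604
  F = (M+m)·ẍ + m·l·cosθ·θ̈ − m·l·sinθ·θ̇² = 13.899212 + -1.383858 − 0.000897 = 12.514457

F_0 = -0.305077 N
F_1 = 14.693312 N
F_2 = -12.110723 N
F_3 = 10.448168 N
F_4 = -13.252107 N
F_5 = 14.151503 N
F_6 = 13.366196 N
F_7 = 12.514457 N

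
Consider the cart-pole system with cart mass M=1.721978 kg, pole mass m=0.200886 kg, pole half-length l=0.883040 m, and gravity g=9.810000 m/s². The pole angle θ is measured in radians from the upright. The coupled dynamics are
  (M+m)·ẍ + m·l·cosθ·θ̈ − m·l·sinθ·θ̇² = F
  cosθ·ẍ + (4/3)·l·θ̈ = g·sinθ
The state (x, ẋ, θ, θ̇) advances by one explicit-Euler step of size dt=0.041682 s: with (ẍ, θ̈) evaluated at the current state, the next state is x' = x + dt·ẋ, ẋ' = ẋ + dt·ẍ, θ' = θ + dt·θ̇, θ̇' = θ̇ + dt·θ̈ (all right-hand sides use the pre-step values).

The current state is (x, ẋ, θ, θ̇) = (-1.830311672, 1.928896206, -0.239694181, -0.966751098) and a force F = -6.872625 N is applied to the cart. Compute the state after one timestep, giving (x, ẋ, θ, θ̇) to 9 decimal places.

(-1.749911420, 1.775080824, -0.279990300, -0.922294452)

sinθ=-0.237405562, cosθ=0.971410623
temp = (F + m·l·θ̇²·sinθ)/(M+m) = (-6.872625 + -0.039359565)/1.922864 = -3.594629971
θ̈ = (g·sinθ − cosθ·temp)/(l·(4/3 − m·cos²θ/(M+m))) = 1.066567006
ẍ = temp − m·l·θ̈·cosθ/(M+m) = -3.690211170
Euler: x'=-1.830311672+0.041682·1.928896206=-1.749911420, ẋ'=1.928896206+0.041682·-3.690211170=1.775080824
       θ'=-0.239694181+0.041682·-0.966751098=-0.279990300, θ̇'=-0.966751098+0.041682·1.066567006=-0.922294452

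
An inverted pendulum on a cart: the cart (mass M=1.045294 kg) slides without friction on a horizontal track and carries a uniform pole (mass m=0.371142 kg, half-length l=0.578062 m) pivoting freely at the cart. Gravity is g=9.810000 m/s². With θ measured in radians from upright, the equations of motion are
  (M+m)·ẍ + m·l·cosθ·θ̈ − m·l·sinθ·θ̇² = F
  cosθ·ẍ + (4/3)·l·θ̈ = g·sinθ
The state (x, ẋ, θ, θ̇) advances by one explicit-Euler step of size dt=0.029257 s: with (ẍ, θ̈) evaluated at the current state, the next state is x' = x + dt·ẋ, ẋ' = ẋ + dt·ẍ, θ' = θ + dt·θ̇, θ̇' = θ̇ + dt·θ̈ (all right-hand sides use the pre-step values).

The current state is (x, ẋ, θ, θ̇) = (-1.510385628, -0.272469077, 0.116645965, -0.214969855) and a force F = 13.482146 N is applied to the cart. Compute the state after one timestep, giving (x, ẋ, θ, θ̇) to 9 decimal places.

sinθ=0.116381625, cosθ=0.993204570
temp = (F + m·l·θ̇²·sinθ)/(M+m) = (13.482146 + 0.001153863)/1.416436 = 9.519173378
θ̈ = (g·sinθ − cosθ·temp)/(l·(4/3 − m·cos²θ/(M+m))) = -13.378926504
ẍ = temp − m·l·θ̈·cosθ/(M+m) = 11.531866422
Euler: x'=-1.510385628+0.029257·-0.272469077=-1.518357256, ẋ'=-0.272469077+0.029257·11.531866422=0.064918739
       θ'=0.116645965+0.029257·-0.214969855=0.110356592, θ̇'=-0.214969855+0.029257·-13.378926504=-0.606397108

(-1.518357256, 0.064918739, 0.110356592, -0.606397108)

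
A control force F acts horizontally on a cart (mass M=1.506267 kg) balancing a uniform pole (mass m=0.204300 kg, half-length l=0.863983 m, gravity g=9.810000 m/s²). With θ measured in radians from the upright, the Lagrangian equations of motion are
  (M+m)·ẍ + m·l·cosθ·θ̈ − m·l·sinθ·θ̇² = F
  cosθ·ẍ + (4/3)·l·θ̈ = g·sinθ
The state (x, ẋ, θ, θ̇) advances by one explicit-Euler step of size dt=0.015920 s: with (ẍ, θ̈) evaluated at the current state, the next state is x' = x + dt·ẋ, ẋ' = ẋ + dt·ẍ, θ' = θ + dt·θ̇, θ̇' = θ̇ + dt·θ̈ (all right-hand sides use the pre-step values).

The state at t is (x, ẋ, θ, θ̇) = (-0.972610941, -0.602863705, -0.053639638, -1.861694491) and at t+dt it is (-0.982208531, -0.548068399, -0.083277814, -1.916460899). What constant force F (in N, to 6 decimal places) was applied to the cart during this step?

ẍ = (ẋ'−ẋ)/dt = (-0.548068399−-0.602863705)/0.015920 = 3.441916
θ̈ = (θ̇'−θ̇)/dt = (-1.916460899−-1.861694491)/0.015920 = -3.440101
sinθ=-0.053614, cosθ=0.998562
F = (M+m)·ẍ + m·l·cosθ·θ̈ − m·l·sinθ·θ̇² = 5.887628 + -0.606345 − -0.032800 = 5.314083

F = 5.314083 N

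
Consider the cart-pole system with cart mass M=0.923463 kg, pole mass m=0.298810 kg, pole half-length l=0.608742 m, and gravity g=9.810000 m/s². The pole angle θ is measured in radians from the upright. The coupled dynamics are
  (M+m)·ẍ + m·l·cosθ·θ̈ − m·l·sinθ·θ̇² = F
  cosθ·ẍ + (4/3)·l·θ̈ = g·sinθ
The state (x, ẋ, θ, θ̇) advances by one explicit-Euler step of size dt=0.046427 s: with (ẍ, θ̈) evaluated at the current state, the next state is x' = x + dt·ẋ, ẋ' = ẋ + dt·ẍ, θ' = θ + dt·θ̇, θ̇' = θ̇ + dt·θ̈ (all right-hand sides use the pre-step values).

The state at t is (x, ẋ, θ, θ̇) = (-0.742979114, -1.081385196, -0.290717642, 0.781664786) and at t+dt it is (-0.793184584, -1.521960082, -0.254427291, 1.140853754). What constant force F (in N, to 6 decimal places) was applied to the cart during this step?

F = -10.218828 N

ẍ = (ẋ'−ẋ)/dt = (-1.521960082−-1.081385196)/0.046427 = -9.489626
θ̈ = (θ̇'−θ̇)/dt = (1.140853754−0.781664786)/0.046427 = 7.736640
sinθ=-0.286640, cosθ=0.958038
F = (M+m)·ẍ + m·l·cosθ·θ̈ − m·l·sinθ·θ̇² = -11.598914 + 1.348229 − -0.031857 = -10.218828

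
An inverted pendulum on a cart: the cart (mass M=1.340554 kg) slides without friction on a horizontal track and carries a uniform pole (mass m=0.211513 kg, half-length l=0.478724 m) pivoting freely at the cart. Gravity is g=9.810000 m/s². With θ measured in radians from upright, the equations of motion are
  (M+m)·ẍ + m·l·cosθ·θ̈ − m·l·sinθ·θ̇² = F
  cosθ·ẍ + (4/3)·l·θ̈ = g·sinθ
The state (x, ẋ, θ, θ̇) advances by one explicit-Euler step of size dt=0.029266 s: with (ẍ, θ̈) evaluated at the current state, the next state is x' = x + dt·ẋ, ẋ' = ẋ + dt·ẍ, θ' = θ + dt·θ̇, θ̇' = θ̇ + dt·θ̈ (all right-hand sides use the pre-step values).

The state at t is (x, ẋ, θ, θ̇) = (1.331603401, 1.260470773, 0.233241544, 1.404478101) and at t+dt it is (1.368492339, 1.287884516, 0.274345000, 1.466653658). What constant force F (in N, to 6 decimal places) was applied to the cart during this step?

F = 1.616965 N

ẍ = (ẋ'−ẋ)/dt = (1.287884516−1.260470773)/0.029266 = 0.936710
θ̈ = (θ̇'−θ̇)/dt = (1.466653658−1.404478101)/0.029266 = 2.124498
sinθ=0.231133, cosθ=0.972922
F = (M+m)·ẍ + m·l·cosθ·θ̈ − m·l·sinθ·θ̇² = 1.453836 + 0.209294 − 0.046165 = 1.616965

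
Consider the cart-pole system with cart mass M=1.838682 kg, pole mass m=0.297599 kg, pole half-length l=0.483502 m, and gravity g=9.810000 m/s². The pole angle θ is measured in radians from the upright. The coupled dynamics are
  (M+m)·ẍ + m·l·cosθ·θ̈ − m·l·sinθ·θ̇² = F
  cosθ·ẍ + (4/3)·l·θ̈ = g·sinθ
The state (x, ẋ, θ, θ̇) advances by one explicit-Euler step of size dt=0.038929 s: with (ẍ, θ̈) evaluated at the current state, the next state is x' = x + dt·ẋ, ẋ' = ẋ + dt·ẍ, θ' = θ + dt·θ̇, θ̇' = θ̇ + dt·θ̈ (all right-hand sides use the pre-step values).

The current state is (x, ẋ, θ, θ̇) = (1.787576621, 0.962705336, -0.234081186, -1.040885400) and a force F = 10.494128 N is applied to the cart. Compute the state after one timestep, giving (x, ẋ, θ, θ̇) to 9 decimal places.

(1.825053777, 1.184175511, -0.274601814, -1.512460724)

sinθ=-0.231949328, cosθ=0.972727870
temp = (F + m·l·θ̇²·sinθ)/(M+m) = (10.494128 + -0.036160023)/2.136281 = 4.895408412
θ̈ = (g·sinθ − cosθ·temp)/(l·(4/3 − m·cos²θ/(M+m))) = -12.113728175
ẍ = temp − m·l·θ̈·cosθ/(M+m) = 5.689079478
Euler: x'=1.787576621+0.038929·0.962705336=1.825053777, ẋ'=0.962705336+0.038929·5.689079478=1.184175511
       θ'=-0.234081186+0.038929·-1.040885400=-0.274601814, θ̇'=-1.040885400+0.038929·-12.113728175=-1.512460724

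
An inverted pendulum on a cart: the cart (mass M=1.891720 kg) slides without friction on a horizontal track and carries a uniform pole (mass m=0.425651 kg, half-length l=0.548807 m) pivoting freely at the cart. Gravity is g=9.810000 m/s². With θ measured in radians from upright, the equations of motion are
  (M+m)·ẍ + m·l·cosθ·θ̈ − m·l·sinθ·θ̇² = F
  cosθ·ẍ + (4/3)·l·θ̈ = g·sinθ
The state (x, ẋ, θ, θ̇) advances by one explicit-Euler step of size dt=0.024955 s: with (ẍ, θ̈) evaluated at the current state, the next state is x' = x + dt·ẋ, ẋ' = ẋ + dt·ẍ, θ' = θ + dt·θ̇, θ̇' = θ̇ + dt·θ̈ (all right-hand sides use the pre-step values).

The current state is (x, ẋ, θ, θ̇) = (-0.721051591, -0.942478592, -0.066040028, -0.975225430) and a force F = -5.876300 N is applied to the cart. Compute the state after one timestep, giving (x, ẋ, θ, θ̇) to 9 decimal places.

sinθ=-0.065992035, cosθ=0.997820150
temp = (F + m·l·θ̇²·sinθ)/(M+m) = (-5.876300 + -0.014661380)/2.317371 = -2.542088159
θ̈ = (g·sinθ − cosθ·temp)/(l·(4/3 − m·cos²θ/(M+m))) = 2.992131351
ẍ = temp − m·l·θ̈·cosθ/(M+m) = -2.843049461
Euler: x'=-0.721051591+0.024955·-0.942478592=-0.744571144, ẋ'=-0.942478592+0.024955·-2.843049461=-1.013426891
       θ'=-0.066040028+0.024955·-0.975225430=-0.090376779, θ̇'=-0.975225430+0.024955·2.992131351=-0.900556792

(-0.744571144, -1.013426891, -0.090376779, -0.900556792)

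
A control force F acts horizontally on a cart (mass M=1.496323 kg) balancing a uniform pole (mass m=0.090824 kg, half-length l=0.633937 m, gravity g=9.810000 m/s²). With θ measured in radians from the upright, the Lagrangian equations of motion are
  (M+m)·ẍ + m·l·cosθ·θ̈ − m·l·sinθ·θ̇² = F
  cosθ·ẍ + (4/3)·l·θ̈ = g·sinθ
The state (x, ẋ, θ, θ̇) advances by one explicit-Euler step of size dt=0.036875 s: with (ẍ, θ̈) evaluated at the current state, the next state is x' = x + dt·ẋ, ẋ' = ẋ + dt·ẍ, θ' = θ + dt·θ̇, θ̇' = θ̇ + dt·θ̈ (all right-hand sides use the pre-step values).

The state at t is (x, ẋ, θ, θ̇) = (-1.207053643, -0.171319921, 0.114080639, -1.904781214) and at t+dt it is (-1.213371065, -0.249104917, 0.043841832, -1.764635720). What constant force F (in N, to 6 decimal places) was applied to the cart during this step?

F = -3.154344 N

ẍ = (ẋ'−ẋ)/dt = (-0.249104917−-0.171319921)/0.036875 = -2.109424
θ̈ = (θ̇'−θ̇)/dt = (-1.764635720−-1.904781214)/0.036875 = 3.800556
sinθ=0.113833, cosθ=0.993500
F = (M+m)·ẍ + m·l·cosθ·θ̈ − m·l·sinθ·θ̇² = -3.347965 + 0.217401 − 0.023780 = -3.154344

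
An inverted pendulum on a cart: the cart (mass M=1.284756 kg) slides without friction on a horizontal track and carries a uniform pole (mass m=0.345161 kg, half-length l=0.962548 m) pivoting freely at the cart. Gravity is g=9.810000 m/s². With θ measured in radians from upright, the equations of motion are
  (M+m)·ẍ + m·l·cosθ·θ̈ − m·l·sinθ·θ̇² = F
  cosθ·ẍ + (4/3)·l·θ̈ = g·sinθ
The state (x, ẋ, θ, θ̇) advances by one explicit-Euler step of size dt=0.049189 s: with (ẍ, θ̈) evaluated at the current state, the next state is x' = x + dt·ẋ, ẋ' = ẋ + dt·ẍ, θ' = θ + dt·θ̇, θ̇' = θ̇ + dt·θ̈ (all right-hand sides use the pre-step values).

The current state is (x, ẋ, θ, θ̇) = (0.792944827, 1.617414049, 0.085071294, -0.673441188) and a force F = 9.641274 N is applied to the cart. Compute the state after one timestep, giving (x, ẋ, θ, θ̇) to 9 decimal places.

(0.872503807, 1.955598636, 0.051945395, -0.904048204)

sinθ=0.084968719, cosθ=0.996383619
temp = (F + m·l·θ̇²·sinθ)/(M+m) = (9.641274 + 0.012802728)/1.629917 = 5.923048062
θ̈ = (g·sinθ − cosθ·temp)/(l·(4/3 − m·cos²θ/(M+m))) = -4.688182647
ẍ = temp − m·l·θ̈·cosθ/(M+m) = 6.875207611
Euler: x'=0.792944827+0.049189·1.617414049=0.872503807, ẋ'=1.617414049+0.049189·6.875207611=1.955598636
       θ'=0.085071294+0.049189·-0.673441188=0.051945395, θ̇'=-0.673441188+0.049189·-4.688182647=-0.904048204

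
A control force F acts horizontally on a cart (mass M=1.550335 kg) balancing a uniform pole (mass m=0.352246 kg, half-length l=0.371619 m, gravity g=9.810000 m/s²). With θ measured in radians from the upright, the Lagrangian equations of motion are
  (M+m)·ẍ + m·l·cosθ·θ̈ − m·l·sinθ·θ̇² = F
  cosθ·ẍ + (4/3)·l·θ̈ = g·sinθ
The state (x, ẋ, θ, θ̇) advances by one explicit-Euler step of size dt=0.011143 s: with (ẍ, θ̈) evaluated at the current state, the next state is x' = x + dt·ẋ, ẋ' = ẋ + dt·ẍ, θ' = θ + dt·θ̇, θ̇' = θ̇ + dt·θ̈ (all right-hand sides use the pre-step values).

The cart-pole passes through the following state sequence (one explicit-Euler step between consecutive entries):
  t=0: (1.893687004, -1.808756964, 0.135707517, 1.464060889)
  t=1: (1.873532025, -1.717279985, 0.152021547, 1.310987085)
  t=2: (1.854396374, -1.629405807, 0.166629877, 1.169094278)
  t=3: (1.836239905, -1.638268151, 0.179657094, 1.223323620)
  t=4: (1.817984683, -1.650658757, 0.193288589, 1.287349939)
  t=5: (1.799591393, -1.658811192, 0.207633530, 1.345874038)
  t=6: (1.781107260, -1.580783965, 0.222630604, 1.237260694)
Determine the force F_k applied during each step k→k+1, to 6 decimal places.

step 0→1:
  ẍ = (ẋ'−ẋ)/dt = (-1.717279985−-1.808756964)/0.011143 = 8.209367
  θ̈ = (θ̇'−θ̇)/dt = (1.310987085−1.464060889)/0.011143 = -13.737217
  sinθ=0.135291, cosθ=0.990806
  F = (M+m)·ẍ + m·l·cosθ·θ̈ − m·l·sinθ·θ̇² = 15.618986 + -1.781687 − 0.037961 = 13.799339
step 1→2:
  ẍ = (ẋ'−ẋ)/dt = (-1.629405807−-1.717279985)/0.011143 = 7.886043
  θ̈ = (θ̇'−θ̇)/dt = (1.169094278−1.310987085)/0.011143 = -12.733807
  sinθ=0.151437, cosθ=0.988467
  F = (M+m)·ẍ + m·l·cosθ·θ̈ − m·l·sinθ·θ̇² = 15.003836 + -1.647648 − 0.034070 = 13.322118
step 2→3:
  ẍ = (ẋ'−ẋ)/dt = (-1.638268151−-1.629405807)/0.011143 = -0.795328
  θ̈ = (θ̇'−θ̇)/dt = (1.223323620−1.169094278)/0.011143 = 4.866673
  sinθ=0.165860, cosθ=0.986149
  F = (M+m)·ẍ + m·l·cosθ·θ̈ − m·l·sinθ·θ̇² = -1.513177 + 0.628230 − 0.029675 = -0.914621
step 3→4:
  ẍ = (ẋ'−ẋ)/dt = (-1.650658757−-1.638268151)/0.011143 = -1.111963
  θ̈ = (θ̇'−θ̇)/dt = (1.287349939−1.223323620)/0.011143 = 5.745878
  sinθ=0.178692, cosθ=0.983905
  F = (M+m)·ẍ + m·l·cosθ·θ̈ − m·l·sinθ·θ̇² = -2.115600 + 0.740037 − 0.035005 = -1.410568
step 4→5:
  ẍ = (ẋ'−ẋ)/dt = (-1.658811192−-1.650658757)/0.011143 = -0.731619
  θ̈ = (θ̇'−θ̇)/dt = (1.345874038−1.287349939)/0.011143 = 5.252095
  sinθ=0.192087, cosθ=0.981378
  F = (M+m)·ẍ + m·l·cosθ·θ̈ − m·l·sinθ·θ̇² = -1.391965 + 0.674703 − 0.041671 = -0.758933
step 5→6:
  ẍ = (ẋ'−ẋ)/dt = (-1.580783965−-1.658811192)/0.011143 = 7.002354
  θ̈ = (θ̇'−θ̇)/dt = (1.237260694−1.345874038)/0.011143 = -9.747226
  sinθ=0.206145, cosθ=0.978521
  F = (M+m)·ẍ + m·l·cosθ·θ̈ − m·l·sinθ·θ̇² = 13.322545 + -1.248520 − 0.048879 = 12.025146

F_0 = 13.799339 N
F_1 = 13.322118 N
F_2 = -0.914621 N
F_3 = -1.410568 N
F_4 = -0.758933 N
F_5 = 12.025146 N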